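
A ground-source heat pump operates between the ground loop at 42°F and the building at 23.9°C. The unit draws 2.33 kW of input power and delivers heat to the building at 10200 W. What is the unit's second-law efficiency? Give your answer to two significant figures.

Converting, Q̇_H = 10200 W = 10.20 kW, so COP_actual = Q̇_H/Ẇ = 10.20/2.330 = 4.378.
In absolute terms T_C = 278.71 K and T_H = 297.05 K, so ΔT = 18.34 K.
COP_Carnot = T_H/ΔT = 297.05/18.34 = 16.19.
η_II = COP_actual/COP_Carnot = 4.378/16.19 = 0.2703.

0.27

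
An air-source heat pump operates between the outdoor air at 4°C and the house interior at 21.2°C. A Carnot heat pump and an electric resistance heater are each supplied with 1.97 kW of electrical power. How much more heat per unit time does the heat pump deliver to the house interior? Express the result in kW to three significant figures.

31.7 kW

In absolute terms T_C = 277.15 K and T_H = 294.35 K, so ΔT = 17.20 K.
COP_Carnot = T_H/ΔT = 294.35/17.20 = 17.11.
The heat pump delivers Q̇_H = COP × Ẇ = 33.71 kW; the resistance heater delivers Ẇ = 1.970 kW.
Extra = (COP − 1)·Ẇ = 31.74 kW.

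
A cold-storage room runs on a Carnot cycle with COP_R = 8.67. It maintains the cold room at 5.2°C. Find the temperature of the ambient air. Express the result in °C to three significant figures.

37.3 °C

COP_R = T_C/(T_H − T_C) gives T_H − T_C = T_C/COP.
With T_C = 278.35 K, T_H = 278.35 × (1 + 1/8.67) = 310.45 K.
Converting, 310.45 K = 37.30°C.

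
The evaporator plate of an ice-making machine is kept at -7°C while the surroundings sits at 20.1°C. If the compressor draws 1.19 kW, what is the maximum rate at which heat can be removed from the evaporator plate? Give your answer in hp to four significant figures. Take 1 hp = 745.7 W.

15.67 hp

In absolute terms T_C = 266.15 K and T_H = 293.25 K, so ΔT = 27.10 K.
COP_Carnot = T_C/ΔT = 266.15/27.10 = 9.821.
Q̇_max = COP_Carnot × Ẇ = 9.821 × 1.190 kW = 11.69 kW = 15.67 hp.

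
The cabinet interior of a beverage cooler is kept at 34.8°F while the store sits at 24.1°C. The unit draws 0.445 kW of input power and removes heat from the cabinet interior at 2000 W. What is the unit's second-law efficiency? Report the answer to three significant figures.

Converting, Q̇_C = 2000 W = 2.000 kW, so COP_actual = Q̇_C/Ẇ = 2.000/0.4450 = 4.494.
In absolute terms T_C = 274.71 K and T_H = 297.25 K, so ΔT = 22.54 K.
COP_Carnot = T_C/ΔT = 274.71/22.54 = 12.19.
η_II = COP_actual/COP_Carnot = 4.494/12.19 = 0.3688.

0.369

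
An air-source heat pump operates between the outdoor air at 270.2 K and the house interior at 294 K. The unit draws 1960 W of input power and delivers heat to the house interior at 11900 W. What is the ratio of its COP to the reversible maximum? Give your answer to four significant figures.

COP_actual = Q̇_H/Ẇ = 11900/1960 = 6.071.
The reservoir spacing is ΔT = 294 − 270.2 = 23.80 K.
COP_Carnot = T_H/ΔT = 294.00/23.80 = 12.35.
η_II = COP_actual/COP_Carnot = 6.071/12.35 = 0.4915.

0.4915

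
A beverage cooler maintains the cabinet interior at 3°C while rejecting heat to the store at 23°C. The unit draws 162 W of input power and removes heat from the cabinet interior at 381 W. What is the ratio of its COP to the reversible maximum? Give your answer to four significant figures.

0.1703

COP_actual = Q̇_C/Ẇ = 381.0/162.0 = 2.352.
In absolute terms T_C = 276.15 K and T_H = 296.15 K, so ΔT = 20.00 K.
COP_Carnot = T_C/ΔT = 276.15/20.00 = 13.81.
η_II = COP_actual/COP_Carnot = 2.352/13.81 = 0.1703.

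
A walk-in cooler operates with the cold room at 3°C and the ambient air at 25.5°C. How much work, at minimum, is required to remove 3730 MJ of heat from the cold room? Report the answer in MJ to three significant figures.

304 MJ

In absolute terms T_C = 276.15 K and T_H = 298.65 K, so ΔT = 22.50 K.
The reversible limit is COP_R = T_C/ΔT = 12.27, so W_min = Q_C/COP = Q_C·ΔT/T_C.
W_min = 3730 × 22.50/276.15 = 303.9 MJ.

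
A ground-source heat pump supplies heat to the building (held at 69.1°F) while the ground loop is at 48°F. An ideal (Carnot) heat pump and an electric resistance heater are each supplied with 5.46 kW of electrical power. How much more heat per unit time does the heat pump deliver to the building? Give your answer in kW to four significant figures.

131.4 kW

In absolute terms T_C = 282.04 K and T_H = 293.76 K, so ΔT = 11.72 K.
COP_Carnot = T_H/ΔT = 293.76/11.72 = 25.06.
The heat pump delivers Q̇_H = COP × Ẇ = 136.8 kW; the resistance heater delivers Ẇ = 5.460 kW.
Extra = (COP − 1)·Ẇ = 131.4 kW.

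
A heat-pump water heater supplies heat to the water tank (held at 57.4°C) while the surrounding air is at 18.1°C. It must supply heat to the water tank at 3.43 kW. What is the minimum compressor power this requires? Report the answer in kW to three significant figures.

0.408 kW

In absolute terms T_C = 291.25 K and T_H = 330.55 K, so ΔT = 39.30 K.
COP_Carnot = T_H/ΔT = 330.55/39.30 = 8.411.
Ẇ_min = Q̇/COP_Carnot = 3.430/8.411 = 0.4078 kW.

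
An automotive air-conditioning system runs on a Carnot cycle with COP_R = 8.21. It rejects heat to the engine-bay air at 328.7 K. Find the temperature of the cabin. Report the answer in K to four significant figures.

For a Carnot refrigerator COP_R = T_C/(T_H − T_C), so T_C = COP·T_H/(1 + COP).
With T_H = 328.70 K, T_C = 8.21 × 328.70/9.210 = 293.01 K.

293.0 K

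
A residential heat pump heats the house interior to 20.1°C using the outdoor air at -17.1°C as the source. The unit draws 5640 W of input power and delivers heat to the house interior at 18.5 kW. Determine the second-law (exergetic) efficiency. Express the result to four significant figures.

0.4161

Converting, Q̇_H = 18.50 kW = 18500 W, so COP_actual = Q̇_H/Ẇ = 18500/5640 = 3.280.
In absolute terms T_C = 256.05 K and T_H = 293.25 K, so ΔT = 37.20 K.
COP_Carnot = T_H/ΔT = 293.25/37.20 = 7.883.
η_II = COP_actual/COP_Carnot = 3.280/7.883 = 0.4161.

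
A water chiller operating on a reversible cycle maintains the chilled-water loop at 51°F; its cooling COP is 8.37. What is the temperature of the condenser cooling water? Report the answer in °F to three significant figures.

112 °F

COP_R = T_C/(T_H − T_C) gives T_H − T_C = T_C/COP.
With T_C = 283.71 K, T_H = 283.71 × (1 + 1/8.37) = 317.60 K.
Converting, 317.60 K = 112.01°F.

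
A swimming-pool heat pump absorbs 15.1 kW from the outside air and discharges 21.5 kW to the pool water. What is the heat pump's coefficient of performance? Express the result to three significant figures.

3.36

The first law gives Q̇_H = Q̇_C + Ẇ, so the three rates are Q̇_C = 15.10, Q̇_H = 21.50, Ẇ = 6.400 kW.
COP_HP = Q̇_H/Ẇ = 21.50/6.400 = 3.359.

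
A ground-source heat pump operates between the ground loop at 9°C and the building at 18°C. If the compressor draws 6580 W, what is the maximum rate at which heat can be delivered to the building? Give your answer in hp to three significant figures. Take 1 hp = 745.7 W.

285 hp

In absolute terms T_C = 282.15 K and T_H = 291.15 K, so ΔT = 9.000 K.
COP_Carnot = T_H/ΔT = 291.15/9.000 = 32.35.
Q̇_max = COP_Carnot × Ẇ = 32.35 × 6580 W = 212900 W = 285.5 hp.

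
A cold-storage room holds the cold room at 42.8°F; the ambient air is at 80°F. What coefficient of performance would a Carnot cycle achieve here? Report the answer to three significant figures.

13.5

In absolute terms T_C = 279.15 K and T_H = 299.82 K, so ΔT = 20.67 K.
For a reversible cycle, COP_Carnot = T_C/ΔT = 279.15/20.67 = 13.51.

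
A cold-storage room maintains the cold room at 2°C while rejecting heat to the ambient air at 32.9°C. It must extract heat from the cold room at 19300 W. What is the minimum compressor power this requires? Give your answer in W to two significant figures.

In absolute terms T_C = 275.15 K and T_H = 306.05 K, so ΔT = 30.90 K.
COP_Carnot = T_C/ΔT = 275.15/30.90 = 8.905.
Ẇ_min = Q̇/COP_Carnot = 19300/8.905 = 2167 W.

2200 W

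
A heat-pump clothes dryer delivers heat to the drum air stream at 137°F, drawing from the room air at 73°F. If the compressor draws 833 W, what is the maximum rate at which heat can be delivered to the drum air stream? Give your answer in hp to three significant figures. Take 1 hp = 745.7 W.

10.4 hp

In absolute terms T_C = 295.93 K and T_H = 331.48 K, so ΔT = 35.56 K.
COP_Carnot = T_H/ΔT = 331.48/35.56 = 9.323.
Q̇_max = COP_Carnot × Ẇ = 9.323 × 833.0 W = 7766 W = 10.41 hp.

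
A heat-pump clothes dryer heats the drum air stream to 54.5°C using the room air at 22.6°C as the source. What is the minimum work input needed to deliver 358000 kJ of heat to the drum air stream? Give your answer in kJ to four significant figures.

34850 kJ

In absolute terms T_C = 295.75 K and T_H = 327.65 K, so ΔT = 31.90 K.
The reversible limit is COP_HP = T_H/ΔT = 10.27, so W_min = Q_H/COP = Q_H·ΔT/T_H.
W_min = 358000 × 31.90/327.65 = 34850 kJ.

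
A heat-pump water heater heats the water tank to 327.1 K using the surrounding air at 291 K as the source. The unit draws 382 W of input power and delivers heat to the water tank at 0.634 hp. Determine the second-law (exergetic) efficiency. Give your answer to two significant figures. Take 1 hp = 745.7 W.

0.14

Converting, Q̇_H = 0.6340 hp = 472.8 W, so COP_actual = Q̇_H/Ẇ = 472.8/382.0 = 1.238.
The reservoir spacing is ΔT = 327.1 − 291 = 36.10 K.
COP_Carnot = T_H/ΔT = 327.10/36.10 = 9.061.
η_II = COP_actual/COP_Carnot = 1.238/9.061 = 0.1366.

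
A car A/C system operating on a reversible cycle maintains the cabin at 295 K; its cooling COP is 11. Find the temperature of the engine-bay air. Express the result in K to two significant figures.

320 K

COP_R = T_C/(T_H − T_C) gives T_H − T_C = T_C/COP.
With T_C = 295.00 K, T_H = 295.00 × (1 + 1/11) = 321.82 K.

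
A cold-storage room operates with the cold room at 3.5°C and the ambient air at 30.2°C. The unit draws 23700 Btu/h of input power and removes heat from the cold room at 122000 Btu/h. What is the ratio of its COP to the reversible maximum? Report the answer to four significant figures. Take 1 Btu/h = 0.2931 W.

COP_actual = Q̇_C/Ẇ = 122000/23700 = 5.148.
In absolute terms T_C = 276.65 K and T_H = 303.35 K, so ΔT = 26.70 K.
COP_Carnot = T_C/ΔT = 276.65/26.70 = 10.36.
η_II = COP_actual/COP_Carnot = 5.148/10.36 = 0.4968.

0.4968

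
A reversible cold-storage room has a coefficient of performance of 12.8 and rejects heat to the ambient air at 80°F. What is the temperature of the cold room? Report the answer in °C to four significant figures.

For a Carnot refrigerator COP_R = T_C/(T_H − T_C), so T_C = COP·T_H/(1 + COP).
With T_H = 299.82 K, T_C = 12.8 × 299.82/13.80 = 278.09 K.
Converting, 278.09 K = 4.94°C.

4.941 °C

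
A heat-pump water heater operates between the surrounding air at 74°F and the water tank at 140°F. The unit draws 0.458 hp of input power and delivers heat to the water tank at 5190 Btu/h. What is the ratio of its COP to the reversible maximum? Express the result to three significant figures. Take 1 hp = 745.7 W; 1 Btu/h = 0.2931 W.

Converting, Q̇_H = 5190 Btu/h = 2.040 hp, so COP_actual = Q̇_H/Ẇ = 2.040/0.4580 = 4.454.
In absolute terms T_C = 296.48 K and T_H = 333.15 K, so ΔT = 36.67 K.
COP_Carnot = T_H/ΔT = 333.15/36.67 = 9.086.
η_II = COP_actual/COP_Carnot = 4.454/9.086 = 0.4902.

0.490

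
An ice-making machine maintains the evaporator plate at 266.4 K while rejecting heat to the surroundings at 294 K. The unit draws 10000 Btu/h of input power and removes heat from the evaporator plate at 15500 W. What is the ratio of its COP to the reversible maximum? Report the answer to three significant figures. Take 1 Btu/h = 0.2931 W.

Converting, Q̇_C = 15500 W = 52880 Btu/h, so COP_actual = Q̇_C/Ẇ = 52880/10000 = 5.288.
The reservoir spacing is ΔT = 294 − 266.4 = 27.60 K.
COP_Carnot = T_C/ΔT = 266.40/27.60 = 9.652.
η_II = COP_actual/COP_Carnot = 5.288/9.652 = 0.5479.

0.548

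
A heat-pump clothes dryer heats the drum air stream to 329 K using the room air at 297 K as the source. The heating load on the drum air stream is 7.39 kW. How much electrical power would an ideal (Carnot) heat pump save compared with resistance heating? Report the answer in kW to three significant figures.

The reservoir spacing is ΔT = 329 − 297 = 32.00 K.
COP_Carnot = T_H/ΔT = 329.00/32.00 = 10.28.
Resistance heating needs Ẇ_res = Q̇_H = 7.390 kW; the reversible heat pump needs only Ẇ_hp = Q̇_H/COP = 0.7188 kW.
Saving = 7.390 − 0.7188 = 6.671 kW.

6.67 kW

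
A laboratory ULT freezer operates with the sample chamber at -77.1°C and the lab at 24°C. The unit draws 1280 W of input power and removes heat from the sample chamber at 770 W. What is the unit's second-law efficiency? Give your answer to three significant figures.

0.310

COP_actual = Q̇_C/Ẇ = 770.0/1280 = 0.6016.
In absolute terms T_C = 196.05 K and T_H = 297.15 K, so ΔT = 101.1 K.
COP_Carnot = T_C/ΔT = 196.05/101.1 = 1.939.
η_II = COP_actual/COP_Carnot = 0.6016/1.939 = 0.3102.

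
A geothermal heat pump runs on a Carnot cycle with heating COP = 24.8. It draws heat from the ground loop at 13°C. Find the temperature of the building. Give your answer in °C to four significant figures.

25.02 °C

COP_HP = T_H/(T_H − T_C) rearranges to T_H = COP·T_C/(COP − 1).
With T_C = 286.15 K, T_H = 24.8 × 286.15/23.80 = 298.17 K.
Converting, 298.17 K = 25.02°C.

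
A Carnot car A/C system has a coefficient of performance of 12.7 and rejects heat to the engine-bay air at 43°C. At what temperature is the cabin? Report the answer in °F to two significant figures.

For a Carnot refrigerator COP_R = T_C/(T_H − T_C), so T_C = COP·T_H/(1 + COP).
With T_H = 316.15 K, T_C = 12.7 × 316.15/13.70 = 293.07 K.
Converting, 293.07 K = 67.86°F.

68 °F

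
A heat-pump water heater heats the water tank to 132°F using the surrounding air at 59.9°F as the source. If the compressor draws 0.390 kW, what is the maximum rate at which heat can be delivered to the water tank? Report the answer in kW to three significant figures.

3.20 kW

In absolute terms T_C = 288.65 K and T_H = 328.71 K, so ΔT = 40.06 K.
COP_Carnot = T_H/ΔT = 328.71/40.06 = 8.206.
Q̇_max = COP_Carnot × Ẇ = 8.206 × 0.3900 kW = 3.200 kW.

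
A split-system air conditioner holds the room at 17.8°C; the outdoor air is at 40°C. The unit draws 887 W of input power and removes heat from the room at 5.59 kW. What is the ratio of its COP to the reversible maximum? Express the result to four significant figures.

Converting, Q̇_C = 5.590 kW = 5590 W, so COP_actual = Q̇_C/Ẇ = 5590/887.0 = 6.302.
In absolute terms T_C = 290.95 K and T_H = 313.15 K, so ΔT = 22.20 K.
COP_Carnot = T_C/ΔT = 290.95/22.20 = 13.11.
η_II = COP_actual/COP_Carnot = 6.302/13.11 = 0.4809.

0.4809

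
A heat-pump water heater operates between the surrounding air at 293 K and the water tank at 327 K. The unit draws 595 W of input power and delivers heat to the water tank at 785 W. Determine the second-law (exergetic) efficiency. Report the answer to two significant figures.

COP_actual = Q̇_H/Ẇ = 785.0/595.0 = 1.319.
The reservoir spacing is ΔT = 327 − 293 = 34.00 K.
COP_Carnot = T_H/ΔT = 327.00/34.00 = 9.618.
η_II = COP_actual/COP_Carnot = 1.319/9.618 = 0.1372.

0.14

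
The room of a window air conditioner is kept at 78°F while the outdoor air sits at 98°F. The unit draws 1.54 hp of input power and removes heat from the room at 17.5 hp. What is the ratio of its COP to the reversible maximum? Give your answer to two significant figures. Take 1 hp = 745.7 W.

0.42

COP_actual = Q̇_C/Ẇ = 17.50/1.540 = 11.36.
In absolute terms T_C = 298.71 K and T_H = 309.82 K, so ΔT = 11.11 K.
COP_Carnot = T_C/ΔT = 298.71/11.11 = 26.88.
η_II = COP_actual/COP_Carnot = 11.36/26.88 = 0.4227.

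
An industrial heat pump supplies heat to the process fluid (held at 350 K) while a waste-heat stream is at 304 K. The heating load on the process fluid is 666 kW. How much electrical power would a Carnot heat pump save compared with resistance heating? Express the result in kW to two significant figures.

580 kW

The reservoir spacing is ΔT = 350 − 304 = 46.00 K.
COP_Carnot = T_H/ΔT = 350.00/46.00 = 7.609.
Resistance heating needs Ẇ_res = Q̇_H = 666.0 kW; the reversible heat pump needs only Ẇ_hp = Q̇_H/COP = 87.53 kW.
Saving = 666.0 − 87.53 = 578.5 kW.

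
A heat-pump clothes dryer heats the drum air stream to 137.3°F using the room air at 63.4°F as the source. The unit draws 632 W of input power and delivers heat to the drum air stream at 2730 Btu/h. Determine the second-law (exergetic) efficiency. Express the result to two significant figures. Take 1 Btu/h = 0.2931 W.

0.16

Converting, Q̇_H = 2730 Btu/h = 800.2 W, so COP_actual = Q̇_H/Ẇ = 800.2/632.0 = 1.266.
In absolute terms T_C = 290.59 K and T_H = 331.65 K, so ΔT = 41.06 K.
COP_Carnot = T_H/ΔT = 331.65/41.06 = 8.078.
η_II = COP_actual/COP_Carnot = 1.266/8.078 = 0.1567.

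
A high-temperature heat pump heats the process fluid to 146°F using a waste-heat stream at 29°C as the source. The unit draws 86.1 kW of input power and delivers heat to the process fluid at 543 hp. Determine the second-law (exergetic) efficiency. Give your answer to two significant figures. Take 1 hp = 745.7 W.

Converting, Q̇_H = 543.0 hp = 404.9 kW, so COP_actual = Q̇_H/Ẇ = 404.9/86.10 = 4.703.
In absolute terms T_C = 302.15 K and T_H = 336.48 K, so ΔT = 34.33 K.
COP_Carnot = T_H/ΔT = 336.48/34.33 = 9.800.
η_II = COP_actual/COP_Carnot = 4.703/9.800 = 0.4799.

0.48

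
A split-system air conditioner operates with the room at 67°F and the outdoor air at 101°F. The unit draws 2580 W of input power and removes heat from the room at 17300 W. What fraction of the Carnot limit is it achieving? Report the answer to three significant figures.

COP_actual = Q̇_C/Ẇ = 17300/2580 = 6.705.
In absolute terms T_C = 292.59 K and T_H = 311.48 K, so ΔT = 18.89 K.
COP_Carnot = T_C/ΔT = 292.59/18.89 = 15.49.
η_II = COP_actual/COP_Carnot = 6.705/15.49 = 0.4329.

0.433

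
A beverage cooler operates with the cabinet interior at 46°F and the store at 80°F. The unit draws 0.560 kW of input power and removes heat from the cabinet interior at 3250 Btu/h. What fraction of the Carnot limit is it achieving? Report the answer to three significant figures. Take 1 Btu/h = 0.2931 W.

0.114

Converting, Q̇_C = 3250 Btu/h = 0.9526 kW, so COP_actual = Q̇_C/Ẇ = 0.9526/0.5600 = 1.701.
In absolute terms T_C = 280.93 K and T_H = 299.82 K, so ΔT = 18.89 K.
COP_Carnot = T_C/ΔT = 280.93/18.89 = 14.87.
η_II = COP_actual/COP_Carnot = 1.701/14.87 = 0.1144.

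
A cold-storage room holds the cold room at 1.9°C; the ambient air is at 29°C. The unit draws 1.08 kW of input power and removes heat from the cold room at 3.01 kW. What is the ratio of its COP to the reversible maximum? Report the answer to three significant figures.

0.275

COP_actual = Q̇_C/Ẇ = 3.010/1.080 = 2.787.
In absolute terms T_C = 275.05 K and T_H = 302.15 K, so ΔT = 27.10 K.
COP_Carnot = T_C/ΔT = 275.05/27.10 = 10.15.
η_II = COP_actual/COP_Carnot = 2.787/10.15 = 0.2746.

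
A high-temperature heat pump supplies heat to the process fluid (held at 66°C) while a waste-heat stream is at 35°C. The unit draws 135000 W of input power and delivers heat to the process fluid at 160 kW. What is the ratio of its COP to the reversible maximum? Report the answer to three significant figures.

0.108

Converting, Q̇_H = 160.0 kW = 160000 W, so COP_actual = Q̇_H/Ẇ = 160000/135000 = 1.185.
In absolute terms T_C = 308.15 K and T_H = 339.15 K, so ΔT = 31.00 K.
COP_Carnot = T_H/ΔT = 339.15/31.00 = 10.94.
η_II = COP_actual/COP_Carnot = 1.185/10.94 = 0.1083.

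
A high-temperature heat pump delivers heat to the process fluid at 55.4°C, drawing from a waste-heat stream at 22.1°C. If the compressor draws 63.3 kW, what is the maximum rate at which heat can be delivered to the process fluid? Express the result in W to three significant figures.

625000 W

In absolute terms T_C = 295.25 K and T_H = 328.55 K, so ΔT = 33.30 K.
COP_Carnot = T_H/ΔT = 328.55/33.30 = 9.866.
Q̇_max = COP_Carnot × Ẇ = 9.866 × 63.30 kW = 624.5 kW = 624500 W.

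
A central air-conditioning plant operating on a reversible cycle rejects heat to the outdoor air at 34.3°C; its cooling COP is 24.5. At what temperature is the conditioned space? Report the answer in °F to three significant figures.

For a Carnot refrigerator COP_R = T_C/(T_H − T_C), so T_C = COP·T_H/(1 + COP).
With T_H = 307.45 K, T_C = 24.5 × 307.45/25.50 = 295.39 K.
Converting, 295.39 K = 72.04°F.

72.0 °F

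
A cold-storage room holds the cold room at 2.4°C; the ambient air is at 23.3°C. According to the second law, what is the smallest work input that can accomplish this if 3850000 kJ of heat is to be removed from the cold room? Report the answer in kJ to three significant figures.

292000 kJ

In absolute terms T_C = 275.55 K and T_H = 296.45 K, so ΔT = 20.90 K.
The reversible limit is COP_R = T_C/ΔT = 13.18, so W_min = Q_C/COP = Q_C·ΔT/T_C.
W_min = 3850000 × 20.90/275.55 = 292000 kJ.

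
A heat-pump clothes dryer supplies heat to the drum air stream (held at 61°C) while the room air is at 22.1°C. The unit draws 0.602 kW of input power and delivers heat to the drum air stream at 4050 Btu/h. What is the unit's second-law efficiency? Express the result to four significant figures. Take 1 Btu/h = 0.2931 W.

0.2296

Converting, Q̇_H = 4050 Btu/h = 1.187 kW, so COP_actual = Q̇_H/Ẇ = 1.187/0.6020 = 1.972.
In absolute terms T_C = 295.25 K and T_H = 334.15 K, so ΔT = 38.90 K.
COP_Carnot = T_H/ΔT = 334.15/38.90 = 8.590.
η_II = COP_actual/COP_Carnot = 1.972/8.590 = 0.2296.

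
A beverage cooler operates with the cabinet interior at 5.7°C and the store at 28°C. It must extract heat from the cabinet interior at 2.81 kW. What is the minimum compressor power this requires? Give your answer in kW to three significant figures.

0.225 kW

In absolute terms T_C = 278.85 K and T_H = 301.15 K, so ΔT = 22.30 K.
COP_Carnot = T_C/ΔT = 278.85/22.30 = 12.50.
Ẇ_min = Q̇/COP_Carnot = 2.810/12.50 = 0.2247 kW.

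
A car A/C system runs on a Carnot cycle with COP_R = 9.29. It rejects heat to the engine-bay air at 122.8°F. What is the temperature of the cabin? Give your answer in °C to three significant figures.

19.0 °C

For a Carnot refrigerator COP_R = T_C/(T_H − T_C), so T_C = COP·T_H/(1 + COP).
With T_H = 323.59 K, T_C = 9.29 × 323.59/10.29 = 292.15 K.
Converting, 292.15 K = 19.00°C.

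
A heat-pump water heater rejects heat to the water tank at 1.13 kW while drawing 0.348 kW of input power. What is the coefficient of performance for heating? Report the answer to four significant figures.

3.247

The first law gives Q̇_H = Q̇_C + Ẇ, so the three rates are Q̇_C = 0.7820, Q̇_H = 1.130, Ẇ = 0.3480 kW.
COP_HP = Q̇_H/Ẇ = 1.130/0.3480 = 3.247.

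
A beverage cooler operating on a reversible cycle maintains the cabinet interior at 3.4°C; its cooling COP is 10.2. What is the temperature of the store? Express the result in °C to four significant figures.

COP_R = T_C/(T_H − T_C) gives T_H − T_C = T_C/COP.
With T_C = 276.55 K, T_H = 276.55 × (1 + 1/10.2) = 303.66 K.
Converting, 303.66 K = 30.51°C.

30.51 °C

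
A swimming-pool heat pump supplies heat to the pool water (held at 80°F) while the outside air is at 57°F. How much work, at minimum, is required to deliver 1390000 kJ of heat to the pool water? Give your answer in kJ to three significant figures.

In absolute terms T_C = 287.04 K and T_H = 299.82 K, so ΔT = 12.78 K.
The reversible limit is COP_HP = T_H/ΔT = 23.46, so W_min = Q_H/COP = Q_H·ΔT/T_H.
W_min = 1390000 × 12.78/299.82 = 59240 kJ.

59200 kJ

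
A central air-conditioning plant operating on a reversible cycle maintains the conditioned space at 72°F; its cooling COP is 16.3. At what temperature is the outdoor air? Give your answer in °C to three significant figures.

COP_R = T_C/(T_H − T_C) gives T_H − T_C = T_C/COP.
With T_C = 295.37 K, T_H = 295.37 × (1 + 1/16.3) = 313.49 K.
Converting, 313.49 K = 40.34°C.

40.3 °C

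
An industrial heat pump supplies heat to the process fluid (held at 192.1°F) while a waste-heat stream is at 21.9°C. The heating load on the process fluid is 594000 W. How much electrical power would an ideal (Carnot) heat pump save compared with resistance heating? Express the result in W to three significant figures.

In absolute terms T_C = 295.05 K and T_H = 362.09 K, so ΔT = 67.04 K.
COP_Carnot = T_H/ΔT = 362.09/67.04 = 5.401.
Resistance heating needs Ẇ_res = Q̇_H = 594000 W; the reversible heat pump needs only Ẇ_hp = Q̇_H/COP = 110000 W.
Saving = 594000 − 110000 = 484000 W.

484000 W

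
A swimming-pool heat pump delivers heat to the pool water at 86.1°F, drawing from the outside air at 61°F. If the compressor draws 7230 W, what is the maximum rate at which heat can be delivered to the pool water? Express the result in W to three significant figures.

In absolute terms T_C = 289.26 K and T_H = 303.21 K, so ΔT = 13.94 K.
COP_Carnot = T_H/ΔT = 303.21/13.94 = 21.74.
Q̇_max = COP_Carnot × Ẇ = 21.74 × 7230 W = 157200 W.

157000 W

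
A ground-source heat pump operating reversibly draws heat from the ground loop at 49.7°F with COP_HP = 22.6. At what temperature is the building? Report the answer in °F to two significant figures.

COP_HP = T_H/(T_H − T_C) rearranges to T_H = COP·T_C/(COP − 1).
With T_C = 282.98 K, T_H = 22.6 × 282.98/21.60 = 296.08 K.
Converting, 296.08 K = 73.28°F.

73 °F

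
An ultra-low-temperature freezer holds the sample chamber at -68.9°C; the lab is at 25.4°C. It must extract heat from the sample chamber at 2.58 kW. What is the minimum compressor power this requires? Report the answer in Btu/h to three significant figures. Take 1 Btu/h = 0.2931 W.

In absolute terms T_C = 204.25 K and T_H = 298.55 K, so ΔT = 94.30 K.
COP_Carnot = T_C/ΔT = 204.25/94.30 = 2.166.
Ẇ_min = Q̇/COP_Carnot = 2.580/2.166 = 1.191 kW = 4064 Btu/h.

4060 Btu/h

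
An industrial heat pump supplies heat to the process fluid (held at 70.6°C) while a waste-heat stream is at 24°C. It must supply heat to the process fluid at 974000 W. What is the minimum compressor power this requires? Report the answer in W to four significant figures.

132000 W

In absolute terms T_C = 297.15 K and T_H = 343.75 K, so ΔT = 46.60 K.
COP_Carnot = T_H/ΔT = 343.75/46.60 = 7.377.
Ẇ_min = Q̇/COP_Carnot = 974000/7.377 = 132000 W.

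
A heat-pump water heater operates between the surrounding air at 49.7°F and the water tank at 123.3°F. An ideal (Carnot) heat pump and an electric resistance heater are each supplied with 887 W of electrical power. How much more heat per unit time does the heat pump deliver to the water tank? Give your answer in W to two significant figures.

In absolute terms T_C = 282.98 K and T_H = 323.87 K, so ΔT = 40.89 K.
COP_Carnot = T_H/ΔT = 323.87/40.89 = 7.921.
The heat pump delivers Q̇_H = COP × Ẇ = 7026 W; the resistance heater delivers Ẇ = 887.0 W.
Extra = (COP − 1)·Ẇ = 6139 W.

6100 W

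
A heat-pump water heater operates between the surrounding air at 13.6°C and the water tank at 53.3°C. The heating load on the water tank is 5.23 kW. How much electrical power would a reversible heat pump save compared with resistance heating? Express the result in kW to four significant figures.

4.594 kW

In absolute terms T_C = 286.75 K and T_H = 326.45 K, so ΔT = 39.70 K.
COP_Carnot = T_H/ΔT = 326.45/39.70 = 8.223.
Resistance heating needs Ẇ_res = Q̇_H = 5.230 kW; the reversible heat pump needs only Ẇ_hp = Q̇_H/COP = 0.6360 kW.
Saving = 5.230 − 0.6360 = 4.594 kW.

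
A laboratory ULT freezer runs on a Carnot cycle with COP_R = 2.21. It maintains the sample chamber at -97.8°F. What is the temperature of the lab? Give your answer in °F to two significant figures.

COP_R = T_C/(T_H − T_C) gives T_H − T_C = T_C/COP.
With T_C = 201.04 K, T_H = 201.04 × (1 + 1/2.21) = 292.01 K.
Converting, 292.01 K = 65.94°F.

66 °F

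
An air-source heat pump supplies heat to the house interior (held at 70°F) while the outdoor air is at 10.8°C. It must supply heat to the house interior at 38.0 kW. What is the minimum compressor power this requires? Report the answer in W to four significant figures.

1332 W

In absolute terms T_C = 283.95 K and T_H = 294.26 K, so ΔT = 10.31 K.
COP_Carnot = T_H/ΔT = 294.26/10.31 = 28.54.
Ẇ_min = Q̇/COP_Carnot = 38.00/28.54 = 1.332 kW = 1332 W.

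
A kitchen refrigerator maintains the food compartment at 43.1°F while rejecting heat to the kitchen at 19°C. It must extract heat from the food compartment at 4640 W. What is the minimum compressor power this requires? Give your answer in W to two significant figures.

In absolute terms T_C = 279.32 K and T_H = 292.15 K, so ΔT = 12.83 K.
COP_Carnot = T_C/ΔT = 279.32/12.83 = 21.76.
Ẇ_min = Q̇/COP_Carnot = 4640/21.76 = 213.2 W.

210 W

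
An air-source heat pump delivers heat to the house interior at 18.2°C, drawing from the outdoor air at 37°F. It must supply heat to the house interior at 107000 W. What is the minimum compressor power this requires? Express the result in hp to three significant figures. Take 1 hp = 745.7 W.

7.60 hp

In absolute terms T_C = 275.93 K and T_H = 291.35 K, so ΔT = 15.42 K.
COP_Carnot = T_H/ΔT = 291.35/15.42 = 18.89.
Ẇ_min = Q̇/COP_Carnot = 107000/18.89 = 5664 W = 7.595 hp.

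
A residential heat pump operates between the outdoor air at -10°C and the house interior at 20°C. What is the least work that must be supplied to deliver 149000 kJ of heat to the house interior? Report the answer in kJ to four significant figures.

15250 kJ

In absolute terms T_C = 263.15 K and T_H = 293.15 K, so ΔT = 30.00 K.
The reversible limit is COP_HP = T_H/ΔT = 9.772, so W_min = Q_H/COP = Q_H·ΔT/T_H.
W_min = 149000 × 30.00/293.15 = 15250 kJ.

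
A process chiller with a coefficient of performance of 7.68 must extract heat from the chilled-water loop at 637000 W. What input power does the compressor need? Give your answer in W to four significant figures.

Ẇ = Q̇_C/COP = 637000/7.68 = 82940 W.

82940 W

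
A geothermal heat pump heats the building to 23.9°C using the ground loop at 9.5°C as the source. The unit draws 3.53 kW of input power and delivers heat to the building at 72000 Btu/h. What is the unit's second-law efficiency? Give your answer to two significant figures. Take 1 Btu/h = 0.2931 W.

Converting, Q̇_H = 72000 Btu/h = 21.10 kW, so COP_actual = Q̇_H/Ẇ = 21.10/3.530 = 5.978.
In absolute terms T_C = 282.65 K and T_H = 297.05 K, so ΔT = 14.40 K.
COP_Carnot = T_H/ΔT = 297.05/14.40 = 20.63.
η_II = COP_actual/COP_Carnot = 5.978/20.63 = 0.2898.

0.29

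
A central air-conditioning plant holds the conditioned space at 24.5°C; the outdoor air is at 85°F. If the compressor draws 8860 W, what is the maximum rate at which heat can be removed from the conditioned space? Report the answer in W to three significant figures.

In absolute terms T_C = 297.65 K and T_H = 302.59 K, so ΔT = 4.944 K.
COP_Carnot = T_C/ΔT = 297.65/4.944 = 60.20.
Q̇_max = COP_Carnot × Ẇ = 60.20 × 8860 W = 533400 W.

533000 W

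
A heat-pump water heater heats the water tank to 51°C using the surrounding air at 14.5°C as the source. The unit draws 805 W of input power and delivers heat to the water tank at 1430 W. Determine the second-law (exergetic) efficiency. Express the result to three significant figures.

0.200

COP_actual = Q̇_H/Ẇ = 1430/805.0 = 1.776.
In absolute terms T_C = 287.65 K and T_H = 324.15 K, so ΔT = 36.50 K.
COP_Carnot = T_H/ΔT = 324.15/36.50 = 8.881.
η_II = COP_actual/COP_Carnot = 1.776/8.881 = 0.2000.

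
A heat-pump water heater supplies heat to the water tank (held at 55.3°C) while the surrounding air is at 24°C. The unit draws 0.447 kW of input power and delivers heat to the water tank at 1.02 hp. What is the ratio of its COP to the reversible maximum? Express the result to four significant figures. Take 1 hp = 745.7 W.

0.1622

Converting, Q̇_H = 1.020 hp = 0.7606 kW, so COP_actual = Q̇_H/Ẇ = 0.7606/0.4470 = 1.702.
In absolute terms T_C = 297.15 K and T_H = 328.45 K, so ΔT = 31.30 K.
COP_Carnot = T_H/ΔT = 328.45/31.30 = 10.49.
η_II = COP_actual/COP_Carnot = 1.702/10.49 = 0.1622.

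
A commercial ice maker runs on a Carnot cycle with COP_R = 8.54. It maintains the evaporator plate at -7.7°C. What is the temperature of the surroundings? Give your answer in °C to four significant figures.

23.38 °C

COP_R = T_C/(T_H − T_C) gives T_H − T_C = T_C/COP.
With T_C = 265.45 K, T_H = 265.45 × (1 + 1/8.54) = 296.53 K.
Converting, 296.53 K = 23.38°C.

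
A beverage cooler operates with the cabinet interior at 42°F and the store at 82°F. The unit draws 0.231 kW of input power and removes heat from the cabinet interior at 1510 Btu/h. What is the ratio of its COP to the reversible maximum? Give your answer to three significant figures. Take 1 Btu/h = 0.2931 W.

0.153

Converting, Q̇_C = 1510 Btu/h = 0.4426 kW, so COP_actual = Q̇_C/Ẇ = 0.4426/0.2310 = 1.916.
In absolute terms T_C = 278.71 K and T_H = 300.93 K, so ΔT = 22.22 K.
COP_Carnot = T_C/ΔT = 278.71/22.22 = 12.54.
η_II = COP_actual/COP_Carnot = 1.916/12.54 = 0.1528.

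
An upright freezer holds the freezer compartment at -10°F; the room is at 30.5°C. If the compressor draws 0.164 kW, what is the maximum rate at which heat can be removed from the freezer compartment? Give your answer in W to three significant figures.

761 W

In absolute terms T_C = 249.82 K and T_H = 303.65 K, so ΔT = 53.83 K.
COP_Carnot = T_C/ΔT = 249.82/53.83 = 4.641.
Q̇_max = COP_Carnot × Ẇ = 4.641 × 0.1640 kW = 0.7611 kW = 761.1 W.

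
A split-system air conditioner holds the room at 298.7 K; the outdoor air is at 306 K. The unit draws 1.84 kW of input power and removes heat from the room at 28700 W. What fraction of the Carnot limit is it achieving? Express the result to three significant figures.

Converting, Q̇_C = 28700 W = 28.70 kW, so COP_actual = Q̇_C/Ẇ = 28.70/1.840 = 15.60.
The reservoir spacing is ΔT = 306 − 298.7 = 7.300 K.
COP_Carnot = T_C/ΔT = 298.70/7.300 = 40.92.
η_II = COP_actual/COP_Carnot = 15.60/40.92 = 0.3812.

0.381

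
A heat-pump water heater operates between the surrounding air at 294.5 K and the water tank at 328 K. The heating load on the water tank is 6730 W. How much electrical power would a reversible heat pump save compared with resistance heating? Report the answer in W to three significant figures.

The reservoir spacing is ΔT = 328 − 294.5 = 33.50 K.
COP_Carnot = T_H/ΔT = 328.00/33.50 = 9.791.
Resistance heating needs Ẇ_res = Q̇_H = 6730 W; the reversible heat pump needs only Ẇ_hp = Q̇_H/COP = 687.4 W.
Saving = 6730 − 687.4 = 6043 W.

6040 W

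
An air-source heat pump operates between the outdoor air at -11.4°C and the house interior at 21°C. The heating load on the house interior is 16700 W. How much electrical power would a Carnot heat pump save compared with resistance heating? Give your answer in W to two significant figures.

15000 W

In absolute terms T_C = 261.75 K and T_H = 294.15 K, so ΔT = 32.40 K.
COP_Carnot = T_H/ΔT = 294.15/32.40 = 9.079.
Resistance heating needs Ẇ_res = Q̇_H = 16700 W; the reversible heat pump needs only Ẇ_hp = Q̇_H/COP = 1839 W.
Saving = 16700 − 1839 = 14860 W.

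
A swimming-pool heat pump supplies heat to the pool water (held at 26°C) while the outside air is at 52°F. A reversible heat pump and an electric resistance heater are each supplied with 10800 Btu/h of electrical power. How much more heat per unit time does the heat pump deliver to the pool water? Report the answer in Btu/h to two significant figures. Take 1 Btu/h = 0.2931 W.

210000 Btu/h

In absolute terms T_C = 284.26 K and T_H = 299.15 K, so ΔT = 14.89 K.
COP_Carnot = T_H/ΔT = 299.15/14.89 = 20.09.
The heat pump delivers Q̇_H = COP × Ẇ = 217000 Btu/h; the resistance heater delivers Ẇ = 10800 Btu/h.
Extra = (COP − 1)·Ẇ = 206200 Btu/h.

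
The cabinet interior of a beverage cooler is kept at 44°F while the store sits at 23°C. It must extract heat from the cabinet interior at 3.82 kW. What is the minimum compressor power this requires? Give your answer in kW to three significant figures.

In absolute terms T_C = 279.82 K and T_H = 296.15 K, so ΔT = 16.33 K.
COP_Carnot = T_C/ΔT = 279.82/16.33 = 17.13.
Ẇ_min = Q̇/COP_Carnot = 3.820/17.13 = 0.2230 kW.

0.223 kW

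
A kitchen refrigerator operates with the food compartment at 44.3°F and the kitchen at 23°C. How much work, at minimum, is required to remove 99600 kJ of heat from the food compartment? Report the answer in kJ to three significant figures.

5750 kJ

In absolute terms T_C = 279.98 K and T_H = 296.15 K, so ΔT = 16.17 K.
The reversible limit is COP_R = T_C/ΔT = 17.32, so W_min = Q_C/COP = Q_C·ΔT/T_C.
W_min = 99600 × 16.17/279.98 = 5751 kJ.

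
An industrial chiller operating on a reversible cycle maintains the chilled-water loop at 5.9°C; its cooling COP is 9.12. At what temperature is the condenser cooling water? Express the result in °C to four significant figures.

36.50 °C

COP_R = T_C/(T_H − T_C) gives T_H − T_C = T_C/COP.
With T_C = 279.05 K, T_H = 279.05 × (1 + 1/9.12) = 309.65 K.
Converting, 309.65 K = 36.50°C.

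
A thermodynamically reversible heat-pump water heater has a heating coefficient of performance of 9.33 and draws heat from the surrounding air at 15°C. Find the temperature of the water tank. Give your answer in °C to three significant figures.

COP_HP = T_H/(T_H − T_C) rearranges to T_H = COP·T_C/(COP − 1).
With T_C = 288.15 K, T_H = 9.33 × 288.15/8.330 = 322.74 K.
Converting, 322.74 K = 49.59°C.

49.6 °C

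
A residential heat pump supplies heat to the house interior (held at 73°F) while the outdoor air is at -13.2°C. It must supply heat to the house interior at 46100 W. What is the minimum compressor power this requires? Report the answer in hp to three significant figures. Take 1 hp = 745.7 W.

In absolute terms T_C = 259.95 K and T_H = 295.93 K, so ΔT = 35.98 K.
COP_Carnot = T_H/ΔT = 295.93/35.98 = 8.225.
Ẇ_min = Q̇/COP_Carnot = 46100/8.225 = 5605 W = 7.516 hp.

7.52 hp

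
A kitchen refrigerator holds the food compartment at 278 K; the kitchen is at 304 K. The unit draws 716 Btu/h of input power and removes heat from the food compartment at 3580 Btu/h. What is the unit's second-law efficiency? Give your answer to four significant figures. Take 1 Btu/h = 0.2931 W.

COP_actual = Q̇_C/Ẇ = 3580/716.0 = 5.000.
The reservoir spacing is ΔT = 304 − 278 = 26.00 K.
COP_Carnot = T_C/ΔT = 278.00/26.00 = 10.69.
η_II = COP_actual/COP_Carnot = 5.000/10.69 = 0.4676.

0.4676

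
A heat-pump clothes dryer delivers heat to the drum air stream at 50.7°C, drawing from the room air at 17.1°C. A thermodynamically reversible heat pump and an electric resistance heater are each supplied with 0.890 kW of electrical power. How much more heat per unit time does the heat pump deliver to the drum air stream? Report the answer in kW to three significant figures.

7.69 kW

In absolute terms T_C = 290.25 K and T_H = 323.85 K, so ΔT = 33.60 K.
COP_Carnot = T_H/ΔT = 323.85/33.60 = 9.638.
The heat pump delivers Q̇_H = COP × Ẇ = 8.578 kW; the resistance heater delivers Ẇ = 0.8900 kW.
Extra = (COP − 1)·Ẇ = 7.688 kW.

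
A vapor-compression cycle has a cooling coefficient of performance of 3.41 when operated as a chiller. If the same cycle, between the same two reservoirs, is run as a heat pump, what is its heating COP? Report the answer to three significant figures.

4.41

The first law on one cycle gives Q_H = Q_C + W, so Q_H/W = Q_C/W + 1.
COP_HP = COP_R + 1 = 3.41 + 1 = 4.41.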